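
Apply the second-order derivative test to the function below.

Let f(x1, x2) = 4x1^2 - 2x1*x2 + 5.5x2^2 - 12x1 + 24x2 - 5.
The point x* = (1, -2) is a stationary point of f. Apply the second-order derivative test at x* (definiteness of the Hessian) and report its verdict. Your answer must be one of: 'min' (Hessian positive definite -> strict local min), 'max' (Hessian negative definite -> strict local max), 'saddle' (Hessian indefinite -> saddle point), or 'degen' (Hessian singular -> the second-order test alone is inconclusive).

Compute the Hessian H = grad^2 f:
  H = [[8, -2], [-2, 11]]
Verify stationarity: grad f(x*) = H x* + g = (0, 0).
Eigenvalues of H: 7, 12.
Both eigenvalues > 0, so H is positive definite -> x* is a strict local min.

min


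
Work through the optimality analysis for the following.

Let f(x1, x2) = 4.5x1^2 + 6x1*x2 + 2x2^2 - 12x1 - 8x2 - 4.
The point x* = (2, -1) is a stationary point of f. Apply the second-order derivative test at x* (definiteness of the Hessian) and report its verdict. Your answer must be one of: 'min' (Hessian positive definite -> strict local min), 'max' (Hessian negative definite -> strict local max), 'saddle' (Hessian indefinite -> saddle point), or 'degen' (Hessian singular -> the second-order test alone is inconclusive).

Compute the Hessian H = grad^2 f:
  H = [[9, 6], [6, 4]]
Verify stationarity: grad f(x*) = H x* + g = (0, 0).
Eigenvalues of H: 0, 13.
H has a zero eigenvalue (singular; positive semidefinite but not definite), so H is neither positive definite, negative definite, nor indefinite. The second-order test alone is inconclusive -> degen.
(Indeed, f is constant along the null direction of H through x*, so x* is not a strict local extremum.)

degen


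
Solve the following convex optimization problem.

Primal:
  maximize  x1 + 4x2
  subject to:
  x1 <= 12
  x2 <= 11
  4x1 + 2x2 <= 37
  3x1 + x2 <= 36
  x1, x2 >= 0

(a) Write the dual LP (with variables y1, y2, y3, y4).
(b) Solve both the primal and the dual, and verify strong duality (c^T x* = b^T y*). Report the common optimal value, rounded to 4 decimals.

The standard primal-dual pair for 'max c^T x s.t. A x <= b, x >= 0' is:
  Dual:  min b^T y  s.t.  A^T y >= c,  y >= 0.

So the dual LP is:
  minimize  12y1 + 11y2 + 37y3 + 36y4
  subject to:
    y1 + 4y3 + 3y4 >= 1
    y2 + 2y3 + y4 >= 4
    y1, y2, y3, y4 >= 0

Solving the primal: x* = (3.75, 11).
  primal value c^T x* = 47.75.
Solving the dual: y* = (0, 3.5, 0.25, 0).
  dual value b^T y* = 47.75.
Strong duality: c^T x* = b^T y*. Confirmed.

47.75


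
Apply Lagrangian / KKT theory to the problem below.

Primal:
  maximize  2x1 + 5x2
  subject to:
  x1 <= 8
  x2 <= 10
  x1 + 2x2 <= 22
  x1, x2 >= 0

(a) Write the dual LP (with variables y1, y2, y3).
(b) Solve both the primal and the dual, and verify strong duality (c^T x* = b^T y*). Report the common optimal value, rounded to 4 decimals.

The standard primal-dual pair for 'max c^T x s.t. A x <= b, x >= 0' is:
  Dual:  min b^T y  s.t.  A^T y >= c,  y >= 0.

So the dual LP is:
  minimize  8y1 + 10y2 + 22y3
  subject to:
    y1 + y3 >= 2
    y2 + 2y3 >= 5
    y1, y2, y3 >= 0

Solving the primal: x* = (2, 10).
  primal value c^T x* = 54.
Solving the dual: y* = (0, 1, 2).
  dual value b^T y* = 54.
Strong duality: c^T x* = b^T y*. Confirmed.

54


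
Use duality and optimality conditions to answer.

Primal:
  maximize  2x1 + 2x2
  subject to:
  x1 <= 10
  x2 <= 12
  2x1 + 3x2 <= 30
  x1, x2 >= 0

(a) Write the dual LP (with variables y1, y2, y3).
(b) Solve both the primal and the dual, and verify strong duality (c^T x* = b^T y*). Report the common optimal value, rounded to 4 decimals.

The standard primal-dual pair for 'max c^T x s.t. A x <= b, x >= 0' is:
  Dual:  min b^T y  s.t.  A^T y >= c,  y >= 0.

So the dual LP is:
  minimize  10y1 + 12y2 + 30y3
  subject to:
    y1 + 2y3 >= 2
    y2 + 3y3 >= 2
    y1, y2, y3 >= 0

Solving the primal: x* = (10, 3.3333).
  primal value c^T x* = 26.6667.
Solving the dual: y* = (0.6667, 0, 0.6667).
  dual value b^T y* = 26.6667.
Strong duality: c^T x* = b^T y*. Confirmed.

26.6667


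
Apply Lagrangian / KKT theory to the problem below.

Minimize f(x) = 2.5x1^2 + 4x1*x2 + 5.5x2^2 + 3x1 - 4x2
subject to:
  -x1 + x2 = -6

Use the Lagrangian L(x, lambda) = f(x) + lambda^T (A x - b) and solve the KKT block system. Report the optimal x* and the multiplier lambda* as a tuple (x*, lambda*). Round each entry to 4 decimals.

Form the Lagrangian:
  L(x, lambda) = (1/2) x^T Q x + c^T x + lambda^T (A x - b)
Stationarity (grad_x L = 0): Q x + c + A^T lambda = 0.
Primal feasibility: A x = b.

This gives the KKT block system:
  [ Q   A^T ] [ x     ]   [-c ]
  [ A    0  ] [ lambda ] = [ b ]

Solving the linear system:
  x*      = (3.7917, -2.2083)
  lambda* = (13.125)
  f(x*)   = 49.4792

x* = (3.7917, -2.2083), lambda* = (13.125)


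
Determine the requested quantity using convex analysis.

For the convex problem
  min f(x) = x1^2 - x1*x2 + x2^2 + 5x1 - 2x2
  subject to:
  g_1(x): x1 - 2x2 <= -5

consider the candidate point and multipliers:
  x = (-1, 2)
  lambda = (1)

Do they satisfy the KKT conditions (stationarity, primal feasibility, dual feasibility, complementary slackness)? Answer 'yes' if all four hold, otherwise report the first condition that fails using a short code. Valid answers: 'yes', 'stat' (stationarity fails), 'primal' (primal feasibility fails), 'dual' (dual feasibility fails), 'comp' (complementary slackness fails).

Gradient of f: grad f(x) = Q x + c = (1, 3)
Constraint values g_i(x) = a_i^T x - b_i:
  g_1((-1, 2)) = 0
Stationarity residual: grad f(x) + sum_i lambda_i a_i = (2, 1)
  -> stationarity FAILS
Primal feasibility (all g_i <= 0): OK
Dual feasibility (all lambda_i >= 0): OK
Complementary slackness (lambda_i * g_i(x) = 0 for all i): OK

Verdict: the first failing condition is stationarity -> stat.

stat


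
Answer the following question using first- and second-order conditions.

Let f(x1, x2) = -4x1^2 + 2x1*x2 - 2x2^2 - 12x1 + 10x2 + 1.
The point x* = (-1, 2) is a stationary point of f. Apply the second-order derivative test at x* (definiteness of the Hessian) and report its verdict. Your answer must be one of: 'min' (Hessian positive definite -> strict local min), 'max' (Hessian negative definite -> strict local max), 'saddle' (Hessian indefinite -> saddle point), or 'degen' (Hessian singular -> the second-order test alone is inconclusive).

Compute the Hessian H = grad^2 f:
  H = [[-8, 2], [2, -4]]
Verify stationarity: grad f(x*) = H x* + g = (0, 0).
Eigenvalues of H: -8.8284, -3.1716.
Both eigenvalues < 0, so H is negative definite -> x* is a strict local max.

max


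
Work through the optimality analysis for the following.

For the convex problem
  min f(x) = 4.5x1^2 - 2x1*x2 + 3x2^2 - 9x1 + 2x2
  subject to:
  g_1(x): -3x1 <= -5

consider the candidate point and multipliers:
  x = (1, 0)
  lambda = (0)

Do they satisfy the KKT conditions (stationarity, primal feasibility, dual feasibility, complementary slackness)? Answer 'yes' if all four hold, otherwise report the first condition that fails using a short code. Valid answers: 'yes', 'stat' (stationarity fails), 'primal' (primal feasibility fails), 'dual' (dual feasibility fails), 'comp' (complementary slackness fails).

Gradient of f: grad f(x) = Q x + c = (0, 0)
Constraint values g_i(x) = a_i^T x - b_i:
  g_1((1, 0)) = 2
Stationarity residual: grad f(x) + sum_i lambda_i a_i = (0, 0)
  -> stationarity OK
Primal feasibility (all g_i <= 0): FAILS
Dual feasibility (all lambda_i >= 0): OK
Complementary slackness (lambda_i * g_i(x) = 0 for all i): OK

Verdict: the first failing condition is primal_feasibility -> primal.

primal


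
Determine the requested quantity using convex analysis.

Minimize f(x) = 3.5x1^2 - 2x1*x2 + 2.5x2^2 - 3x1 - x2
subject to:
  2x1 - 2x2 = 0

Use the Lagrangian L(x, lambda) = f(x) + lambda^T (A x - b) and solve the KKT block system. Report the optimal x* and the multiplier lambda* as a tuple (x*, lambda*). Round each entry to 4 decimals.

Form the Lagrangian:
  L(x, lambda) = (1/2) x^T Q x + c^T x + lambda^T (A x - b)
Stationarity (grad_x L = 0): Q x + c + A^T lambda = 0.
Primal feasibility: A x = b.

This gives the KKT block system:
  [ Q   A^T ] [ x     ]   [-c ]
  [ A    0  ] [ lambda ] = [ b ]

Solving the linear system:
  x*      = (0.5, 0.5)
  lambda* = (0.25)
  f(x*)   = -1

x* = (0.5, 0.5), lambda* = (0.25)


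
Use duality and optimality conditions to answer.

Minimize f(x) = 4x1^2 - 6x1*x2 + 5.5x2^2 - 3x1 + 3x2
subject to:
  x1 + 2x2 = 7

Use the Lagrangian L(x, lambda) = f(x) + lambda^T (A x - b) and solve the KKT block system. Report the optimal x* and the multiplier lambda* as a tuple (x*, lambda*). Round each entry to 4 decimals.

Form the Lagrangian:
  L(x, lambda) = (1/2) x^T Q x + c^T x + lambda^T (A x - b)
Stationarity (grad_x L = 0): Q x + c + A^T lambda = 0.
Primal feasibility: A x = b.

This gives the KKT block system:
  [ Q   A^T ] [ x     ]   [-c ]
  [ A    0  ] [ lambda ] = [ b ]

Solving the linear system:
  x*      = (2.6716, 2.1642)
  lambda* = (-5.3881)
  f(x*)   = 18.097

x* = (2.6716, 2.1642), lambda* = (-5.3881)


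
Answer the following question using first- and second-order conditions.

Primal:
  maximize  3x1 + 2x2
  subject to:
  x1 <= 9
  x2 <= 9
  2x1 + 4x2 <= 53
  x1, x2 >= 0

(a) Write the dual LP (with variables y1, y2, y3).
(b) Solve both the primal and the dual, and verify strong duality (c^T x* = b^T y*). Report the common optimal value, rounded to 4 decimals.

The standard primal-dual pair for 'max c^T x s.t. A x <= b, x >= 0' is:
  Dual:  min b^T y  s.t.  A^T y >= c,  y >= 0.

So the dual LP is:
  minimize  9y1 + 9y2 + 53y3
  subject to:
    y1 + 2y3 >= 3
    y2 + 4y3 >= 2
    y1, y2, y3 >= 0

Solving the primal: x* = (9, 8.75).
  primal value c^T x* = 44.5.
Solving the dual: y* = (2, 0, 0.5).
  dual value b^T y* = 44.5.
Strong duality: c^T x* = b^T y*. Confirmed.

44.5


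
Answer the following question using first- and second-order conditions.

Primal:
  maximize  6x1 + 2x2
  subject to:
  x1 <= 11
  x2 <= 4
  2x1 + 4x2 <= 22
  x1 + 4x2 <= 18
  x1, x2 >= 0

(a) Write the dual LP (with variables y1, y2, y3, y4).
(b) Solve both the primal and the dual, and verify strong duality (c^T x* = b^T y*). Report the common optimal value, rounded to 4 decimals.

The standard primal-dual pair for 'max c^T x s.t. A x <= b, x >= 0' is:
  Dual:  min b^T y  s.t.  A^T y >= c,  y >= 0.

So the dual LP is:
  minimize  11y1 + 4y2 + 22y3 + 18y4
  subject to:
    y1 + 2y3 + y4 >= 6
    y2 + 4y3 + 4y4 >= 2
    y1, y2, y3, y4 >= 0

Solving the primal: x* = (11, 0).
  primal value c^T x* = 66.
Solving the dual: y* = (0, 0, 3, 0).
  dual value b^T y* = 66.
Strong duality: c^T x* = b^T y*. Confirmed.

66


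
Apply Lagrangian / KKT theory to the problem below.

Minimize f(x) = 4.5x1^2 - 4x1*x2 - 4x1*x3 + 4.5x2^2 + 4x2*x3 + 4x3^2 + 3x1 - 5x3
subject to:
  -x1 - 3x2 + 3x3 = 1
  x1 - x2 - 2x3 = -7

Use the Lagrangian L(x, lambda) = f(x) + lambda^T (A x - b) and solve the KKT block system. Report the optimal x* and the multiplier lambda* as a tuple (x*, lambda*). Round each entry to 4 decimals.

Form the Lagrangian:
  L(x, lambda) = (1/2) x^T Q x + c^T x + lambda^T (A x - b)
Stationarity (grad_x L = 0): Q x + c + A^T lambda = 0.
Primal feasibility: A x = b.

This gives the KKT block system:
  [ Q   A^T ] [ x     ]   [-c ]
  [ A    0  ] [ lambda ] = [ b ]

Solving the linear system:
  x*      = (0.2714, 2.1413, 2.5651)
  lambda* = (3.7658, 17.1487)
  f(x*)   = 52.132

x* = (0.2714, 2.1413, 2.5651), lambda* = (3.7658, 17.1487)


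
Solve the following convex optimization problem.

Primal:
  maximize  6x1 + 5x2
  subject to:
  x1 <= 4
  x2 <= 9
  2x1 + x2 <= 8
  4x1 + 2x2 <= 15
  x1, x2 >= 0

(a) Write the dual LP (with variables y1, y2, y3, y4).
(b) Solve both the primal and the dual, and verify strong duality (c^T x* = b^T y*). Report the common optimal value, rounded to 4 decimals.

The standard primal-dual pair for 'max c^T x s.t. A x <= b, x >= 0' is:
  Dual:  min b^T y  s.t.  A^T y >= c,  y >= 0.

So the dual LP is:
  minimize  4y1 + 9y2 + 8y3 + 15y4
  subject to:
    y1 + 2y3 + 4y4 >= 6
    y2 + y3 + 2y4 >= 5
    y1, y2, y3, y4 >= 0

Solving the primal: x* = (0, 7.5).
  primal value c^T x* = 37.5.
Solving the dual: y* = (0, 0, 0, 2.5).
  dual value b^T y* = 37.5.
Strong duality: c^T x* = b^T y*. Confirmed.

37.5


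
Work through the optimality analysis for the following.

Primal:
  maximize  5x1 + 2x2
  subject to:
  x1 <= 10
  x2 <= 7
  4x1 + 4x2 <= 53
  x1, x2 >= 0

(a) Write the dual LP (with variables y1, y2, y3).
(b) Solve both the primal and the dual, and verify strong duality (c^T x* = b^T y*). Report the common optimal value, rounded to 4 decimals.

The standard primal-dual pair for 'max c^T x s.t. A x <= b, x >= 0' is:
  Dual:  min b^T y  s.t.  A^T y >= c,  y >= 0.

So the dual LP is:
  minimize  10y1 + 7y2 + 53y3
  subject to:
    y1 + 4y3 >= 5
    y2 + 4y3 >= 2
    y1, y2, y3 >= 0

Solving the primal: x* = (10, 3.25).
  primal value c^T x* = 56.5.
Solving the dual: y* = (3, 0, 0.5).
  dual value b^T y* = 56.5.
Strong duality: c^T x* = b^T y*. Confirmed.

56.5


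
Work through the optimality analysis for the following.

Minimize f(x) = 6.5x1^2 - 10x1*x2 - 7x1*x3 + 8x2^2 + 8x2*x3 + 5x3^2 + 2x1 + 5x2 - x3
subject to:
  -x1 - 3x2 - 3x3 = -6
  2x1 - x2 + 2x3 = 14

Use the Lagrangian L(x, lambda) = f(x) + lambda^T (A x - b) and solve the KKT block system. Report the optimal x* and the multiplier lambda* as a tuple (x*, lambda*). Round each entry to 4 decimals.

Form the Lagrangian:
  L(x, lambda) = (1/2) x^T Q x + c^T x + lambda^T (A x - b)
Stationarity (grad_x L = 0): Q x + c + A^T lambda = 0.
Primal feasibility: A x = b.

This gives the KKT block system:
  [ Q   A^T ] [ x     ]   [-c ]
  [ A    0  ] [ lambda ] = [ b ]

Solving the linear system:
  x*      = (1.3106, -2.7508, 4.3139)
  lambda* = (-2.6953, -9.5221)
  f(x*)   = 50.8457

x* = (1.3106, -2.7508, 4.3139), lambda* = (-2.6953, -9.5221)


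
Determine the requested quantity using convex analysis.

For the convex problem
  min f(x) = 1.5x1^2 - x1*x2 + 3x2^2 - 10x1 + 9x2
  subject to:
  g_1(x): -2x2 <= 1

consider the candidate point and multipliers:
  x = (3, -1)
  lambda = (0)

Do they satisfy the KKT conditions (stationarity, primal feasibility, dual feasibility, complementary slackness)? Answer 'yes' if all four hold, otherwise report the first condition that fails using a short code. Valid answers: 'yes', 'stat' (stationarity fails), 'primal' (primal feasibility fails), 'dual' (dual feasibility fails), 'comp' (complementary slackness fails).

Gradient of f: grad f(x) = Q x + c = (0, 0)
Constraint values g_i(x) = a_i^T x - b_i:
  g_1((3, -1)) = 1
Stationarity residual: grad f(x) + sum_i lambda_i a_i = (0, 0)
  -> stationarity OK
Primal feasibility (all g_i <= 0): FAILS
Dual feasibility (all lambda_i >= 0): OK
Complementary slackness (lambda_i * g_i(x) = 0 for all i): OK

Verdict: the first failing condition is primal_feasibility -> primal.

primal


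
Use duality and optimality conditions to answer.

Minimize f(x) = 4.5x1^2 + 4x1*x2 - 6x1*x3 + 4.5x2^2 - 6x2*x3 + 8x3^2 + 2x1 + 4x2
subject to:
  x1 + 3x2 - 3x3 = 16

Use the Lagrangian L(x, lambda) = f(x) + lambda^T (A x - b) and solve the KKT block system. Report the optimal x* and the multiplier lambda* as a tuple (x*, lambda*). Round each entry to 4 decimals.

Form the Lagrangian:
  L(x, lambda) = (1/2) x^T Q x + c^T x + lambda^T (A x - b)
Stationarity (grad_x L = 0): Q x + c + A^T lambda = 0.
Primal feasibility: A x = b.

This gives the KKT block system:
  [ Q   A^T ] [ x     ]   [-c ]
  [ A    0  ] [ lambda ] = [ b ]

Solving the linear system:
  x*      = (-1.5985, 3.9588, -1.9073)
  lambda* = (-14.8932)
  f(x*)   = 125.4646

x* = (-1.5985, 3.9588, -1.9073), lambda* = (-14.8932)


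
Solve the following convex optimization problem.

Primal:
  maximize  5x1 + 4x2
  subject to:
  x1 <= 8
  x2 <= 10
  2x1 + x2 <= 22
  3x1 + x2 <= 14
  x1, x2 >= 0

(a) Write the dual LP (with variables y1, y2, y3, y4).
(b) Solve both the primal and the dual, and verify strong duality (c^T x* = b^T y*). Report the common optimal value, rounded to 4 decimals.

The standard primal-dual pair for 'max c^T x s.t. A x <= b, x >= 0' is:
  Dual:  min b^T y  s.t.  A^T y >= c,  y >= 0.

So the dual LP is:
  minimize  8y1 + 10y2 + 22y3 + 14y4
  subject to:
    y1 + 2y3 + 3y4 >= 5
    y2 + y3 + y4 >= 4
    y1, y2, y3, y4 >= 0

Solving the primal: x* = (1.3333, 10).
  primal value c^T x* = 46.6667.
Solving the dual: y* = (0, 2.3333, 0, 1.6667).
  dual value b^T y* = 46.6667.
Strong duality: c^T x* = b^T y*. Confirmed.

46.6667


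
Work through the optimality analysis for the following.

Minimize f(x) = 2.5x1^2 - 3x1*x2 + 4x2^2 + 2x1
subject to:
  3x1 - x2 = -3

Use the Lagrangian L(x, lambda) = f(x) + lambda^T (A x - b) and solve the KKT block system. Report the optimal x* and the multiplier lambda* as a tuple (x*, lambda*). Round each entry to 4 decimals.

Form the Lagrangian:
  L(x, lambda) = (1/2) x^T Q x + c^T x + lambda^T (A x - b)
Stationarity (grad_x L = 0): Q x + c + A^T lambda = 0.
Primal feasibility: A x = b.

This gives the KKT block system:
  [ Q   A^T ] [ x     ]   [-c ]
  [ A    0  ] [ lambda ] = [ b ]

Solving the linear system:
  x*      = (-1.1017, -0.3051)
  lambda* = (0.8644)
  f(x*)   = 0.1949

x* = (-1.1017, -0.3051), lambda* = (0.8644)


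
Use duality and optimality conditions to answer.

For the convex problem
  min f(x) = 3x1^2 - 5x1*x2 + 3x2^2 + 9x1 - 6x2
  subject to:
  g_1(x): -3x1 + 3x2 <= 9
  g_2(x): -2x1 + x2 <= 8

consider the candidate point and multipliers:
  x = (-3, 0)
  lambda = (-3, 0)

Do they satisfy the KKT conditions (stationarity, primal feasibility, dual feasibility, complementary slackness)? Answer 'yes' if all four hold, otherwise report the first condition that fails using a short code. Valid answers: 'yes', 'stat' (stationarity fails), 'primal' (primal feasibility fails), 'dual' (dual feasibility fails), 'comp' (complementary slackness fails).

Gradient of f: grad f(x) = Q x + c = (-9, 9)
Constraint values g_i(x) = a_i^T x - b_i:
  g_1((-3, 0)) = 0
  g_2((-3, 0)) = -2
Stationarity residual: grad f(x) + sum_i lambda_i a_i = (0, 0)
  -> stationarity OK
Primal feasibility (all g_i <= 0): OK
Dual feasibility (all lambda_i >= 0): FAILS
Complementary slackness (lambda_i * g_i(x) = 0 for all i): OK

Verdict: the first failing condition is dual_feasibility -> dual.

dual


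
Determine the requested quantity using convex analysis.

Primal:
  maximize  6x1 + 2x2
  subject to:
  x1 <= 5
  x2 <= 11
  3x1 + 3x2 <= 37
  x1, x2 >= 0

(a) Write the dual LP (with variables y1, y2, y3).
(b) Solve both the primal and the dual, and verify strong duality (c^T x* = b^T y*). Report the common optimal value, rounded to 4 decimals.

The standard primal-dual pair for 'max c^T x s.t. A x <= b, x >= 0' is:
  Dual:  min b^T y  s.t.  A^T y >= c,  y >= 0.

So the dual LP is:
  minimize  5y1 + 11y2 + 37y3
  subject to:
    y1 + 3y3 >= 6
    y2 + 3y3 >= 2
    y1, y2, y3 >= 0

Solving the primal: x* = (5, 7.3333).
  primal value c^T x* = 44.6667.
Solving the dual: y* = (4, 0, 0.6667).
  dual value b^T y* = 44.6667.
Strong duality: c^T x* = b^T y*. Confirmed.

44.6667


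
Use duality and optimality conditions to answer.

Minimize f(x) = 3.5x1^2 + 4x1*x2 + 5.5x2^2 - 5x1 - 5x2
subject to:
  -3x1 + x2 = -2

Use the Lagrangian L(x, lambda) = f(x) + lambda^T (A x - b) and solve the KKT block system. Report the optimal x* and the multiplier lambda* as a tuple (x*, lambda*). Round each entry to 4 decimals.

Form the Lagrangian:
  L(x, lambda) = (1/2) x^T Q x + c^T x + lambda^T (A x - b)
Stationarity (grad_x L = 0): Q x + c + A^T lambda = 0.
Primal feasibility: A x = b.

This gives the KKT block system:
  [ Q   A^T ] [ x     ]   [-c ]
  [ A    0  ] [ lambda ] = [ b ]

Solving the linear system:
  x*      = (0.7231, 0.1692)
  lambda* = (0.2462)
  f(x*)   = -1.9846

x* = (0.7231, 0.1692), lambda* = (0.2462)


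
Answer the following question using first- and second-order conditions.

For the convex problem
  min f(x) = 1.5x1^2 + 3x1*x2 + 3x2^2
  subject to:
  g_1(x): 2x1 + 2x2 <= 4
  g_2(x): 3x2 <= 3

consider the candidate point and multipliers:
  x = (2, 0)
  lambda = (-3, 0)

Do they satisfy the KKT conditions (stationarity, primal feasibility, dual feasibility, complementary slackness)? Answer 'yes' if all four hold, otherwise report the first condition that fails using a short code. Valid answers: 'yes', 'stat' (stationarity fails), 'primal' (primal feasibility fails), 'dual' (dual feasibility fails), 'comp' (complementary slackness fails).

Gradient of f: grad f(x) = Q x + c = (6, 6)
Constraint values g_i(x) = a_i^T x - b_i:
  g_1((2, 0)) = 0
  g_2((2, 0)) = -3
Stationarity residual: grad f(x) + sum_i lambda_i a_i = (0, 0)
  -> stationarity OK
Primal feasibility (all g_i <= 0): OK
Dual feasibility (all lambda_i >= 0): FAILS
Complementary slackness (lambda_i * g_i(x) = 0 for all i): OK

Verdict: the first failing condition is dual_feasibility -> dual.

dual


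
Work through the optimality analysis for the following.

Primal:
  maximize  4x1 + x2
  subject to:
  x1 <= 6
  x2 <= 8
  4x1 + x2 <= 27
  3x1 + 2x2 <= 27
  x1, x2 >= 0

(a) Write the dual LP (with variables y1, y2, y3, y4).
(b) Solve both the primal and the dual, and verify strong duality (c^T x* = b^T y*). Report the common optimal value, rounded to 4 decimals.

The standard primal-dual pair for 'max c^T x s.t. A x <= b, x >= 0' is:
  Dual:  min b^T y  s.t.  A^T y >= c,  y >= 0.

So the dual LP is:
  minimize  6y1 + 8y2 + 27y3 + 27y4
  subject to:
    y1 + 4y3 + 3y4 >= 4
    y2 + y3 + 2y4 >= 1
    y1, y2, y3, y4 >= 0

Solving the primal: x* = (5.4, 5.4).
  primal value c^T x* = 27.
Solving the dual: y* = (0, 0, 1, 0).
  dual value b^T y* = 27.
Strong duality: c^T x* = b^T y*. Confirmed.

27


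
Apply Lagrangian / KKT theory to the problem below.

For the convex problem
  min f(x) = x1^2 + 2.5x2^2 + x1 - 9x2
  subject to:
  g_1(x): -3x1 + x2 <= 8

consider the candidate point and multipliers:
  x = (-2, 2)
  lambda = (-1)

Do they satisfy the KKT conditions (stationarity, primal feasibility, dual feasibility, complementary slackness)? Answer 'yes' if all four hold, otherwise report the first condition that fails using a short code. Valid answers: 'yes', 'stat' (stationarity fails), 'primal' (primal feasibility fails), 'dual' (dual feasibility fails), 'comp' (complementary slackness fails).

Gradient of f: grad f(x) = Q x + c = (-3, 1)
Constraint values g_i(x) = a_i^T x - b_i:
  g_1((-2, 2)) = 0
Stationarity residual: grad f(x) + sum_i lambda_i a_i = (0, 0)
  -> stationarity OK
Primal feasibility (all g_i <= 0): OK
Dual feasibility (all lambda_i >= 0): FAILS
Complementary slackness (lambda_i * g_i(x) = 0 for all i): OK

Verdict: the first failing condition is dual_feasibility -> dual.

dual


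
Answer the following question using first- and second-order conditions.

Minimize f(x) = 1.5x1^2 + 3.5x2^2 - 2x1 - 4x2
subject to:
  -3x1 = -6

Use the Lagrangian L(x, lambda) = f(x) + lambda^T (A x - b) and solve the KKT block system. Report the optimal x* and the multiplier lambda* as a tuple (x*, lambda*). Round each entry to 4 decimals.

Form the Lagrangian:
  L(x, lambda) = (1/2) x^T Q x + c^T x + lambda^T (A x - b)
Stationarity (grad_x L = 0): Q x + c + A^T lambda = 0.
Primal feasibility: A x = b.

This gives the KKT block system:
  [ Q   A^T ] [ x     ]   [-c ]
  [ A    0  ] [ lambda ] = [ b ]

Solving the linear system:
  x*      = (2, 0.5714)
  lambda* = (1.3333)
  f(x*)   = 0.8571

x* = (2, 0.5714), lambda* = (1.3333)


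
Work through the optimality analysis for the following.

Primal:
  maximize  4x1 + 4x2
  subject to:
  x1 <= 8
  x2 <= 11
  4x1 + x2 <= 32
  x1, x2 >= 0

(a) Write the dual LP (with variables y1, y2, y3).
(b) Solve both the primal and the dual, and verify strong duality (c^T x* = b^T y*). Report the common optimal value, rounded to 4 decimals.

The standard primal-dual pair for 'max c^T x s.t. A x <= b, x >= 0' is:
  Dual:  min b^T y  s.t.  A^T y >= c,  y >= 0.

So the dual LP is:
  minimize  8y1 + 11y2 + 32y3
  subject to:
    y1 + 4y3 >= 4
    y2 + y3 >= 4
    y1, y2, y3 >= 0

Solving the primal: x* = (5.25, 11).
  primal value c^T x* = 65.
Solving the dual: y* = (0, 3, 1).
  dual value b^T y* = 65.
Strong duality: c^T x* = b^T y*. Confirmed.

65


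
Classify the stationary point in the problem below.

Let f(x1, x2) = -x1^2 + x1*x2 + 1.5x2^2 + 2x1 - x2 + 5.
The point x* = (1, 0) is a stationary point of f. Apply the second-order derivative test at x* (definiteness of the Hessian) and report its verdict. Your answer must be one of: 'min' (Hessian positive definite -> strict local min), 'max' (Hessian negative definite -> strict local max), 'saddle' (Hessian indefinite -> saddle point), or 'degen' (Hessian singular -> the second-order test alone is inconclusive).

Compute the Hessian H = grad^2 f:
  H = [[-2, 1], [1, 3]]
Verify stationarity: grad f(x*) = H x* + g = (0, 0).
Eigenvalues of H: -2.1926, 3.1926.
Eigenvalues have mixed signs, so H is indefinite -> x* is a saddle point.

saddle


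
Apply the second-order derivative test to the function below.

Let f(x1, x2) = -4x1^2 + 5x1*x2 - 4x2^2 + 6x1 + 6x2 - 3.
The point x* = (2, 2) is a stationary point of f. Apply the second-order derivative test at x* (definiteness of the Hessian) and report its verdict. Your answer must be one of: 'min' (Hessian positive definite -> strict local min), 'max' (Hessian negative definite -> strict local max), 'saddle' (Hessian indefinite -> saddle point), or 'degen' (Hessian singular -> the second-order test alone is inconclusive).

Compute the Hessian H = grad^2 f:
  H = [[-8, 5], [5, -8]]
Verify stationarity: grad f(x*) = H x* + g = (0, 0).
Eigenvalues of H: -13, -3.
Both eigenvalues < 0, so H is negative definite -> x* is a strict local max.

max


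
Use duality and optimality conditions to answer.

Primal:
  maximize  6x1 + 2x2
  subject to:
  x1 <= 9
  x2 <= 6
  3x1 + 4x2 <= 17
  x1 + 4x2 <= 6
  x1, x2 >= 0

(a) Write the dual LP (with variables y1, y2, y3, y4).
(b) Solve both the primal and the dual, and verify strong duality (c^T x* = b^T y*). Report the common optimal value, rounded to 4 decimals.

The standard primal-dual pair for 'max c^T x s.t. A x <= b, x >= 0' is:
  Dual:  min b^T y  s.t.  A^T y >= c,  y >= 0.

So the dual LP is:
  minimize  9y1 + 6y2 + 17y3 + 6y4
  subject to:
    y1 + 3y3 + y4 >= 6
    y2 + 4y3 + 4y4 >= 2
    y1, y2, y3, y4 >= 0

Solving the primal: x* = (5.6667, 0).
  primal value c^T x* = 34.
Solving the dual: y* = (0, 0, 2, 0).
  dual value b^T y* = 34.
Strong duality: c^T x* = b^T y*. Confirmed.

34


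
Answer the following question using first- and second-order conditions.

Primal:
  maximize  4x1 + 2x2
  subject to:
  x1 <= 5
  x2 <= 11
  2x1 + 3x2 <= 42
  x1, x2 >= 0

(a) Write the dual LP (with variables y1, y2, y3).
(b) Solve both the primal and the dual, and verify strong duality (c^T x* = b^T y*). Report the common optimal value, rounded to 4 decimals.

The standard primal-dual pair for 'max c^T x s.t. A x <= b, x >= 0' is:
  Dual:  min b^T y  s.t.  A^T y >= c,  y >= 0.

So the dual LP is:
  minimize  5y1 + 11y2 + 42y3
  subject to:
    y1 + 2y3 >= 4
    y2 + 3y3 >= 2
    y1, y2, y3 >= 0

Solving the primal: x* = (5, 10.6667).
  primal value c^T x* = 41.3333.
Solving the dual: y* = (2.6667, 0, 0.6667).
  dual value b^T y* = 41.3333.
Strong duality: c^T x* = b^T y*. Confirmed.

41.3333


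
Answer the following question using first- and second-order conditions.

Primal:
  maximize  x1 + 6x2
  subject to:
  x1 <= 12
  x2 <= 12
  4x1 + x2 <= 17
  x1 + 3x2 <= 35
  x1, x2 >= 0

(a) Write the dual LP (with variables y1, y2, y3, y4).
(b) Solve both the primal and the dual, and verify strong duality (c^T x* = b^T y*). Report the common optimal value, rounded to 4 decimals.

The standard primal-dual pair for 'max c^T x s.t. A x <= b, x >= 0' is:
  Dual:  min b^T y  s.t.  A^T y >= c,  y >= 0.

So the dual LP is:
  minimize  12y1 + 12y2 + 17y3 + 35y4
  subject to:
    y1 + 4y3 + y4 >= 1
    y2 + y3 + 3y4 >= 6
    y1, y2, y3, y4 >= 0

Solving the primal: x* = (0, 11.6667).
  primal value c^T x* = 70.
Solving the dual: y* = (0, 0, 0, 2).
  dual value b^T y* = 70.
Strong duality: c^T x* = b^T y*. Confirmed.

70


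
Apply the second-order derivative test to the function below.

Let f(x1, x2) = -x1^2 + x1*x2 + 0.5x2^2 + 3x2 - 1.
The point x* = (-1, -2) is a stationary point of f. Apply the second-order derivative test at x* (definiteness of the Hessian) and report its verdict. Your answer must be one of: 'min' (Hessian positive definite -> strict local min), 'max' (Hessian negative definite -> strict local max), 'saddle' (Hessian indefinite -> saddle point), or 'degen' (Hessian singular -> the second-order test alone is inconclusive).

Compute the Hessian H = grad^2 f:
  H = [[-2, 1], [1, 1]]
Verify stationarity: grad f(x*) = H x* + g = (0, 0).
Eigenvalues of H: -2.3028, 1.3028.
Eigenvalues have mixed signs, so H is indefinite -> x* is a saddle point.

saddle


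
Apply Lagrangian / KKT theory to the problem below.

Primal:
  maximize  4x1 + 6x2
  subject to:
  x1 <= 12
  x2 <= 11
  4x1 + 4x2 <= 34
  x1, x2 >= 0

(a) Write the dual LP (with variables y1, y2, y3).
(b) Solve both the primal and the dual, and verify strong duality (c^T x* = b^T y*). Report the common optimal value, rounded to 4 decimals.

The standard primal-dual pair for 'max c^T x s.t. A x <= b, x >= 0' is:
  Dual:  min b^T y  s.t.  A^T y >= c,  y >= 0.

So the dual LP is:
  minimize  12y1 + 11y2 + 34y3
  subject to:
    y1 + 4y3 >= 4
    y2 + 4y3 >= 6
    y1, y2, y3 >= 0

Solving the primal: x* = (0, 8.5).
  primal value c^T x* = 51.
Solving the dual: y* = (0, 0, 1.5).
  dual value b^T y* = 51.
Strong duality: c^T x* = b^T y*. Confirmed.

51


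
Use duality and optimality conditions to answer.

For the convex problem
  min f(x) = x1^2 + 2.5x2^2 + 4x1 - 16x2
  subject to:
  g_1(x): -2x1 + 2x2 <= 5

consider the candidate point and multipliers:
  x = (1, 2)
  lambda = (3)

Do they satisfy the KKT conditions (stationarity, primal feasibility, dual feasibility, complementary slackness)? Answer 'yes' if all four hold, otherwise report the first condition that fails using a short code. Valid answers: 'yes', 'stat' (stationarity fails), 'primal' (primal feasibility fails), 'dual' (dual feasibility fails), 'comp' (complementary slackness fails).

Gradient of f: grad f(x) = Q x + c = (6, -6)
Constraint values g_i(x) = a_i^T x - b_i:
  g_1((1, 2)) = -3
Stationarity residual: grad f(x) + sum_i lambda_i a_i = (0, 0)
  -> stationarity OK
Primal feasibility (all g_i <= 0): OK
Dual feasibility (all lambda_i >= 0): OK
Complementary slackness (lambda_i * g_i(x) = 0 for all i): FAILS

Verdict: the first failing condition is complementary_slackness -> comp.

comp


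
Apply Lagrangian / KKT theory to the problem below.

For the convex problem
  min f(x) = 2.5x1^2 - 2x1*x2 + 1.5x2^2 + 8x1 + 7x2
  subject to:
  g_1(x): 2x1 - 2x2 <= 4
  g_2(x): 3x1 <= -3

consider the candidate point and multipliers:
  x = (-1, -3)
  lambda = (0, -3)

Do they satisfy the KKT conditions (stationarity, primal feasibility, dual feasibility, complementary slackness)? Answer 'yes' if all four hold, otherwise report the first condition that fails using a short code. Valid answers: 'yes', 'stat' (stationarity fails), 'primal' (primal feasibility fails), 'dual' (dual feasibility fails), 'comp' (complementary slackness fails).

Gradient of f: grad f(x) = Q x + c = (9, 0)
Constraint values g_i(x) = a_i^T x - b_i:
  g_1((-1, -3)) = 0
  g_2((-1, -3)) = 0
Stationarity residual: grad f(x) + sum_i lambda_i a_i = (0, 0)
  -> stationarity OK
Primal feasibility (all g_i <= 0): OK
Dual feasibility (all lambda_i >= 0): FAILS
Complementary slackness (lambda_i * g_i(x) = 0 for all i): OK

Verdict: the first failing condition is dual_feasibility -> dual.

dual


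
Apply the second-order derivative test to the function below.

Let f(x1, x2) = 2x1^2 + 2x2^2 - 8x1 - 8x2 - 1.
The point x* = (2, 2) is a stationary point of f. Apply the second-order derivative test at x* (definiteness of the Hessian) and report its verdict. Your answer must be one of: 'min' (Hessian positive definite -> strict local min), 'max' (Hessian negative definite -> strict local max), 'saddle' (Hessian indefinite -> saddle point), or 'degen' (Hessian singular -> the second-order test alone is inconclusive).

Compute the Hessian H = grad^2 f:
  H = [[4, 0], [0, 4]]
Verify stationarity: grad f(x*) = H x* + g = (0, 0).
Eigenvalues of H: 4, 4.
Both eigenvalues > 0, so H is positive definite -> x* is a strict local min.

min


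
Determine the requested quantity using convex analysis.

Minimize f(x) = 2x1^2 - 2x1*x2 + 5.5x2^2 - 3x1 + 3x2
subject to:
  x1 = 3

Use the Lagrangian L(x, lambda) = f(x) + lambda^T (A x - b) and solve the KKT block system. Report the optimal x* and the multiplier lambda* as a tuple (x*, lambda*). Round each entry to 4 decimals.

Form the Lagrangian:
  L(x, lambda) = (1/2) x^T Q x + c^T x + lambda^T (A x - b)
Stationarity (grad_x L = 0): Q x + c + A^T lambda = 0.
Primal feasibility: A x = b.

This gives the KKT block system:
  [ Q   A^T ] [ x     ]   [-c ]
  [ A    0  ] [ lambda ] = [ b ]

Solving the linear system:
  x*      = (3, 0.2727)
  lambda* = (-8.4545)
  f(x*)   = 8.5909

x* = (3, 0.2727), lambda* = (-8.4545)


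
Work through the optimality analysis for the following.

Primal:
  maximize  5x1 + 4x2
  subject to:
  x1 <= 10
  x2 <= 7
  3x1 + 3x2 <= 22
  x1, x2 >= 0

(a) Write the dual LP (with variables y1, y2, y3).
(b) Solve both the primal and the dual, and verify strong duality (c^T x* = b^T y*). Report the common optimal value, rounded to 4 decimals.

The standard primal-dual pair for 'max c^T x s.t. A x <= b, x >= 0' is:
  Dual:  min b^T y  s.t.  A^T y >= c,  y >= 0.

So the dual LP is:
  minimize  10y1 + 7y2 + 22y3
  subject to:
    y1 + 3y3 >= 5
    y2 + 3y3 >= 4
    y1, y2, y3 >= 0

Solving the primal: x* = (7.3333, 0).
  primal value c^T x* = 36.6667.
Solving the dual: y* = (0, 0, 1.6667).
  dual value b^T y* = 36.6667.
Strong duality: c^T x* = b^T y*. Confirmed.

36.6667


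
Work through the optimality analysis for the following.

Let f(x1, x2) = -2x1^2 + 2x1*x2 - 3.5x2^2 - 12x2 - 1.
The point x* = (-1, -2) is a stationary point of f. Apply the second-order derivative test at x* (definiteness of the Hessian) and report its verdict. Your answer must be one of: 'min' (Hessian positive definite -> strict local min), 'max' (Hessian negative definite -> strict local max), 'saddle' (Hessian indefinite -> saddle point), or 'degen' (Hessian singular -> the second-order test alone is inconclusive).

Compute the Hessian H = grad^2 f:
  H = [[-4, 2], [2, -7]]
Verify stationarity: grad f(x*) = H x* + g = (0, 0).
Eigenvalues of H: -8, -3.
Both eigenvalues < 0, so H is negative definite -> x* is a strict local max.

max


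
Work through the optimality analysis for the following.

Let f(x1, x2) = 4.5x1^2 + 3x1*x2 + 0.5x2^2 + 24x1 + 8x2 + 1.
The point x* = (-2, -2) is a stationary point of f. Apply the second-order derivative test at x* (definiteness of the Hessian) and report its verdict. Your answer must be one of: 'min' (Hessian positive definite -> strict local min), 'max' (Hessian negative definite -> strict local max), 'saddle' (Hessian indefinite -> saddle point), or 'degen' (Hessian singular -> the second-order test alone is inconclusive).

Compute the Hessian H = grad^2 f:
  H = [[9, 3], [3, 1]]
Verify stationarity: grad f(x*) = H x* + g = (0, 0).
Eigenvalues of H: 0, 10.
H has a zero eigenvalue (singular; positive semidefinite but not definite), so H is neither positive definite, negative definite, nor indefinite. The second-order test alone is inconclusive -> degen.
(Indeed, f is constant along the null direction of H through x*, so x* is not a strict local extremum.)

degen


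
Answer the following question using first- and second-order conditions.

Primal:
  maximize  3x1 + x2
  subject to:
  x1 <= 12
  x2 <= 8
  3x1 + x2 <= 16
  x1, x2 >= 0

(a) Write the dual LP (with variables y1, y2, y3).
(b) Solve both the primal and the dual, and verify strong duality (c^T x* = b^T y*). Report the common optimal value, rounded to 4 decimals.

The standard primal-dual pair for 'max c^T x s.t. A x <= b, x >= 0' is:
  Dual:  min b^T y  s.t.  A^T y >= c,  y >= 0.

So the dual LP is:
  minimize  12y1 + 8y2 + 16y3
  subject to:
    y1 + 3y3 >= 3
    y2 + y3 >= 1
    y1, y2, y3 >= 0

Solving the primal: x* = (5.3333, 0).
  primal value c^T x* = 16.
Solving the dual: y* = (0, 0, 1).
  dual value b^T y* = 16.
Strong duality: c^T x* = b^T y*. Confirmed.

16


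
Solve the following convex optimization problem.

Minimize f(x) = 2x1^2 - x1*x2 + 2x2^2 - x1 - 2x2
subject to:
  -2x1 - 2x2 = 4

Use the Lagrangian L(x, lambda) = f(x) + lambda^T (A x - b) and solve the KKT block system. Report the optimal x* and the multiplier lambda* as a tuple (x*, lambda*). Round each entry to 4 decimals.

Form the Lagrangian:
  L(x, lambda) = (1/2) x^T Q x + c^T x + lambda^T (A x - b)
Stationarity (grad_x L = 0): Q x + c + A^T lambda = 0.
Primal feasibility: A x = b.

This gives the KKT block system:
  [ Q   A^T ] [ x     ]   [-c ]
  [ A    0  ] [ lambda ] = [ b ]

Solving the linear system:
  x*      = (-1.1, -0.9)
  lambda* = (-2.25)
  f(x*)   = 5.95

x* = (-1.1, -0.9), lambda* = (-2.25)


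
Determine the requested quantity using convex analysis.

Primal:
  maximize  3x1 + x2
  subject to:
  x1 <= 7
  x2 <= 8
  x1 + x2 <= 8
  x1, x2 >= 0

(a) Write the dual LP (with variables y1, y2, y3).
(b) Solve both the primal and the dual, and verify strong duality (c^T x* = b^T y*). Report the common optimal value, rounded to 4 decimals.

The standard primal-dual pair for 'max c^T x s.t. A x <= b, x >= 0' is:
  Dual:  min b^T y  s.t.  A^T y >= c,  y >= 0.

So the dual LP is:
  minimize  7y1 + 8y2 + 8y3
  subject to:
    y1 + y3 >= 3
    y2 + y3 >= 1
    y1, y2, y3 >= 0

Solving the primal: x* = (7, 1).
  primal value c^T x* = 22.
Solving the dual: y* = (2, 0, 1).
  dual value b^T y* = 22.
Strong duality: c^T x* = b^T y*. Confirmed.

22


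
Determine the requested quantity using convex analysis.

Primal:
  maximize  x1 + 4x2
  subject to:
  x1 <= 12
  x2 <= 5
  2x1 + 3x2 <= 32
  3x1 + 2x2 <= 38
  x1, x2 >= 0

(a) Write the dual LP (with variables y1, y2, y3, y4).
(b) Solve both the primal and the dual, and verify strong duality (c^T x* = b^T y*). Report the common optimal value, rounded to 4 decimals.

The standard primal-dual pair for 'max c^T x s.t. A x <= b, x >= 0' is:
  Dual:  min b^T y  s.t.  A^T y >= c,  y >= 0.

So the dual LP is:
  minimize  12y1 + 5y2 + 32y3 + 38y4
  subject to:
    y1 + 2y3 + 3y4 >= 1
    y2 + 3y3 + 2y4 >= 4
    y1, y2, y3, y4 >= 0

Solving the primal: x* = (8.5, 5).
  primal value c^T x* = 28.5.
Solving the dual: y* = (0, 2.5, 0.5, 0).
  dual value b^T y* = 28.5.
Strong duality: c^T x* = b^T y*. Confirmed.

28.5


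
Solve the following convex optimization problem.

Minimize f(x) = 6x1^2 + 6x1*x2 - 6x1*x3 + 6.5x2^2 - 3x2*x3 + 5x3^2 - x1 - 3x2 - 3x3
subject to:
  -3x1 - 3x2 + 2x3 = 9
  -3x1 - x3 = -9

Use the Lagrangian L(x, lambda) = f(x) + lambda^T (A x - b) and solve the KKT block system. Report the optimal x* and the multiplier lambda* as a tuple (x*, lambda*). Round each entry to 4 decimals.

Form the Lagrangian:
  L(x, lambda) = (1/2) x^T Q x + c^T x + lambda^T (A x - b)
Stationarity (grad_x L = 0): Q x + c + A^T lambda = 0.
Primal feasibility: A x = b.

This gives the KKT block system:
  [ Q   A^T ] [ x     ]   [-c ]
  [ A    0  ] [ lambda ] = [ b ]

Solving the linear system:
  x*      = (1.8061, -2.4182, 3.5818)
  lambda* = (-11.4485, 6.3394)
  f(x*)   = 77.397

x* = (1.8061, -2.4182, 3.5818), lambda* = (-11.4485, 6.3394)


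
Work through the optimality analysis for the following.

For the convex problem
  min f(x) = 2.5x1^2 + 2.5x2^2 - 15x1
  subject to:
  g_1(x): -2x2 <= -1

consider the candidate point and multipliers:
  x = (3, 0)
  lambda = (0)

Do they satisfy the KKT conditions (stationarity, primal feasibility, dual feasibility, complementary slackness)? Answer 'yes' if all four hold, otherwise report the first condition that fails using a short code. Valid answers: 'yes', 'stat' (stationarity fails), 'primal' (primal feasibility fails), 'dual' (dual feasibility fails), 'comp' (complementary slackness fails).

Gradient of f: grad f(x) = Q x + c = (0, 0)
Constraint values g_i(x) = a_i^T x - b_i:
  g_1((3, 0)) = 1
Stationarity residual: grad f(x) + sum_i lambda_i a_i = (0, 0)
  -> stationarity OK
Primal feasibility (all g_i <= 0): FAILS
Dual feasibility (all lambda_i >= 0): OK
Complementary slackness (lambda_i * g_i(x) = 0 for all i): OK

Verdict: the first failing condition is primal_feasibility -> primal.

primal
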